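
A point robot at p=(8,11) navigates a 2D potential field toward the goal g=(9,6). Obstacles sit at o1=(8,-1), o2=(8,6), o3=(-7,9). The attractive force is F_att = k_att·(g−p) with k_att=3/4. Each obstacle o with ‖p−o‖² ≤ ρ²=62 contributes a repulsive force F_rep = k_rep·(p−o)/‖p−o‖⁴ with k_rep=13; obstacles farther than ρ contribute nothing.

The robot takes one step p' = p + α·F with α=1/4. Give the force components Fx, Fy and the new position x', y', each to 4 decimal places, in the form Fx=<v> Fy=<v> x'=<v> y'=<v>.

F_att = 3/4·(g−p) = 3/4·(1,-5) = (0.7500,-3.7500)
o1: d²=144 > ρ²=62 → inactive
o2: d²=25 ≤ ρ²=62; F_rep = 13·(0,5)/25² = (0.0000,0.1040)
o3: d²=229 > ρ²=62 → inactive
F = F_att + ΣF_rep = (0.7500,-3.6460)
p' = p + 1/4·F = (8.1875,10.0885)

Fx=0.7500 Fy=-3.6460 x'=8.1875 y'=10.0885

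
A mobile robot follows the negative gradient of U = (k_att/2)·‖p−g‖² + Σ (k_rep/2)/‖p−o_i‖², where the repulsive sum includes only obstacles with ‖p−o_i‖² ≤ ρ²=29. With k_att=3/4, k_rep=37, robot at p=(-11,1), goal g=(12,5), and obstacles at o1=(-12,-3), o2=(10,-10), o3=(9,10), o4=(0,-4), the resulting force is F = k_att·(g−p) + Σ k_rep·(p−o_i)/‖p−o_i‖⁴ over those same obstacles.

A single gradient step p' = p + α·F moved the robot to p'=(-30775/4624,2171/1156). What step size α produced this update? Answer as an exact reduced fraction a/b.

F_att = 3/4·(g−p) = 3/4·(23,4) = (17.2500,3.0000)
o1: d²=17 ≤ ρ²=29; F_rep = 37·(1,4)/17² = (0.1280,0.5121)
o2: d²=562 > ρ²=29 → inactive
o3: d²=481 > ρ²=29 → inactive
o4: d²=146 > ρ²=29 → inactive
F = F_att + ΣF_rep = (17.3780,3.5121)
Δp = p'−p = (4.3445,0.8780); α = Δx/Fx = (20089/4624) / (20089/1156) = 1/4
check: Δy/Fy = (1015/1156) / (1015/289) = 1/4 ✓

α = 1/4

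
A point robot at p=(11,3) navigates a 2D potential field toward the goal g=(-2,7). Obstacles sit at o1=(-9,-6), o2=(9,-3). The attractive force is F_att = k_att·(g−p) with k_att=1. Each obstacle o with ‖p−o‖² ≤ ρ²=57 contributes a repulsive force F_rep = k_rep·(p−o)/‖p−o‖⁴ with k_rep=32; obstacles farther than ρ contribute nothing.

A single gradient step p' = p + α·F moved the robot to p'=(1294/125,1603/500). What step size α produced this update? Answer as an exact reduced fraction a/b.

α = 1/20

F_att = 1·(g−p) = 1·(-13,4) = (-13.0000,4.0000)
o1: d²=481 > ρ²=57 → inactive
o2: d²=40 ≤ ρ²=57; F_rep = 32·(2,6)/40² = (0.0400,0.1200)
F = F_att + ΣF_rep = (-12.9600,4.1200)
Δp = p'−p = (-0.6480,0.2060); α = Δx/Fx = (-81/125) / (-324/25) = 1/20
check: Δy/Fy = (103/500) / (103/25) = 1/20 ✓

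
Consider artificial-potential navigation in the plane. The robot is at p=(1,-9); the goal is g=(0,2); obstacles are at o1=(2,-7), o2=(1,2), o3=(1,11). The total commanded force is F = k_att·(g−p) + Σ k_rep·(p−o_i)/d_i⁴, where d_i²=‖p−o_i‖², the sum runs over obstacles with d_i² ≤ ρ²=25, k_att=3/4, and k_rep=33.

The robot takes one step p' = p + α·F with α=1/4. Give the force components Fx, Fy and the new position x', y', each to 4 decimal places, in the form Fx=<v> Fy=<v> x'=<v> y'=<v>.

Fx=-2.0700 Fy=5.6100 x'=0.4825 y'=-7.5975

F_att = 3/4·(g−p) = 3/4·(-1,11) = (-0.7500,8.2500)
o1: d²=5 ≤ ρ²=25; F_rep = 33·(-1,-2)/5² = (-1.3200,-2.6400)
o2: d²=121 > ρ²=25 → inactive
o3: d²=400 > ρ²=25 → inactive
F = F_att + ΣF_rep = (-2.0700,5.6100)
p' = p + 1/4·F = (0.4825,-7.5975)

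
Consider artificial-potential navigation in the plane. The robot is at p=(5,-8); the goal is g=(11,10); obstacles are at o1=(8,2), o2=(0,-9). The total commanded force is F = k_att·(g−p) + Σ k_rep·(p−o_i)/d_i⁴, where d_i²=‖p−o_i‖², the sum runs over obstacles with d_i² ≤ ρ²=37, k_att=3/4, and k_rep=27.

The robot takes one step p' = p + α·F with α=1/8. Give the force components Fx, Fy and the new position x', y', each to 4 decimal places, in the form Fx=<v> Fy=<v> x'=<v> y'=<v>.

F_att = 3/4·(g−p) = 3/4·(6,18) = (4.5000,13.5000)
o1: d²=109 > ρ²=37 → inactive
o2: d²=26 ≤ ρ²=37; F_rep = 27·(5,1)/26² = (0.1997,0.0399)
F = F_att + ΣF_rep = (4.6997,13.5399)
p' = p + 1/8·F = (5.5875,-6.3075)

Fx=4.6997 Fy=13.5399 x'=5.5875 y'=-6.3075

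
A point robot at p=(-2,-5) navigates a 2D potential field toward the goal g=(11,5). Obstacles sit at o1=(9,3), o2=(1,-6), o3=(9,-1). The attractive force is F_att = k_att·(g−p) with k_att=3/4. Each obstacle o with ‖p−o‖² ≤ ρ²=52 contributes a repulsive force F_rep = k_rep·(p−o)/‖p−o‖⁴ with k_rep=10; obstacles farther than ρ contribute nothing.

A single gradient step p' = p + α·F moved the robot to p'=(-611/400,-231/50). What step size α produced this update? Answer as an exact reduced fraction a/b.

F_att = 3/4·(g−p) = 3/4·(13,10) = (9.7500,7.5000)
o1: d²=185 > ρ²=52 → inactive
o2: d²=10 ≤ ρ²=52; F_rep = 10·(-3,1)/10² = (-0.3000,0.1000)
o3: d²=137 > ρ²=52 → inactive
F = F_att + ΣF_rep = (9.4500,7.6000)
Δp = p'−p = (0.4725,0.3800); α = Δx/Fx = (189/400) / (189/20) = 1/20
check: Δy/Fy = (19/50) / (38/5) = 1/20 ✓

α = 1/20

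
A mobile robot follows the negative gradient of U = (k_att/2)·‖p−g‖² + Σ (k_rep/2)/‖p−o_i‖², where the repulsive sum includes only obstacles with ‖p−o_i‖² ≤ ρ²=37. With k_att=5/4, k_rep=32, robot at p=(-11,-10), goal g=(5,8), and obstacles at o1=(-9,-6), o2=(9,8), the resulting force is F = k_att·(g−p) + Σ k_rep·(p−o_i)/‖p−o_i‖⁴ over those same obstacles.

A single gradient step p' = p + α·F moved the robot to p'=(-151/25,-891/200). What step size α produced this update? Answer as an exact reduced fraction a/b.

F_att = 5/4·(g−p) = 5/4·(16,18) = (20.0000,22.5000)
o1: d²=20 ≤ ρ²=37; F_rep = 32·(-2,-4)/20² = (-0.1600,-0.3200)
o2: d²=724 > ρ²=37 → inactive
F = F_att + ΣF_rep = (19.8400,22.1800)
Δp = p'−p = (4.9600,5.5450); α = Δx/Fx = (124/25) / (496/25) = 1/4
check: Δy/Fy = (1109/200) / (1109/50) = 1/4 ✓

α = 1/4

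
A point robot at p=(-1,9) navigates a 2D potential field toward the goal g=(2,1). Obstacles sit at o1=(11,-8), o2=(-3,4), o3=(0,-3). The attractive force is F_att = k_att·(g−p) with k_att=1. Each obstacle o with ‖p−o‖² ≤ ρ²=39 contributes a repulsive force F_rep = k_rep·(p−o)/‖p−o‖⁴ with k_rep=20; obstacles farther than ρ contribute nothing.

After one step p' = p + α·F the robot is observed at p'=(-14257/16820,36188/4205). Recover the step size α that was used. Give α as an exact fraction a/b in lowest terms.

F_att = 1·(g−p) = 1·(3,-8) = (3.0000,-8.0000)
o1: d²=433 > ρ²=39 → inactive
o2: d²=29 ≤ ρ²=39; F_rep = 20·(2,5)/29² = (0.0476,0.1189)
o3: d²=145 > ρ²=39 → inactive
F = F_att + ΣF_rep = (3.0476,-7.8811)
Δp = p'−p = (0.1524,-0.3941); α = Δx/Fx = (2563/16820) / (2563/841) = 1/20
check: Δy/Fy = (-1657/4205) / (-6628/841) = 1/20 ✓

α = 1/20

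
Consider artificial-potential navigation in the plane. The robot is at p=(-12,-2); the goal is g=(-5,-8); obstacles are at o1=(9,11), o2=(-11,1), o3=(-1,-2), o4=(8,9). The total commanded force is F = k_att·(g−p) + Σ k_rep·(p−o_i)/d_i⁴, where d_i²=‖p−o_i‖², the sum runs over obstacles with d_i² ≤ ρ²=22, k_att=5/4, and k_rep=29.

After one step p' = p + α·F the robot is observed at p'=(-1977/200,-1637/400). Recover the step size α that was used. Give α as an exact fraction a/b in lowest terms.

F_att = 5/4·(g−p) = 5/4·(7,-6) = (8.7500,-7.5000)
o1: d²=610 > ρ²=22 → inactive
o2: d²=10 ≤ ρ²=22; F_rep = 29·(-1,-3)/10² = (-0.2900,-0.8700)
o3: d²=121 > ρ²=22 → inactive
o4: d²=521 > ρ²=22 → inactive
F = F_att + ΣF_rep = (8.4600,-8.3700)
Δp = p'−p = (2.1150,-2.0925); α = Δx/Fx = (423/200) / (423/50) = 1/4
check: Δy/Fy = (-837/400) / (-837/100) = 1/4 ✓

α = 1/4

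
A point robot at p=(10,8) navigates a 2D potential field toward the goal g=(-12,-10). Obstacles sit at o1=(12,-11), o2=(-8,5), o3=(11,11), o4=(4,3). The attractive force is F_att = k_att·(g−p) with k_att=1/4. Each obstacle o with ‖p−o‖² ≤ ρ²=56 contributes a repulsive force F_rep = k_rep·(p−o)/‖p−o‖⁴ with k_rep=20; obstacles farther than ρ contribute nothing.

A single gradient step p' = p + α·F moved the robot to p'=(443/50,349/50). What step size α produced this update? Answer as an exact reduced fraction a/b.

α = 1/5

F_att = 1/4·(g−p) = 1/4·(-22,-18) = (-5.5000,-4.5000)
o1: d²=365 > ρ²=56 → inactive
o2: d²=333 > ρ²=56 → inactive
o3: d²=10 ≤ ρ²=56; F_rep = 20·(-1,-3)/10² = (-0.2000,-0.6000)
o4: d²=61 > ρ²=56 → inactive
F = F_att + ΣF_rep = (-5.7000,-5.1000)
Δp = p'−p = (-1.1400,-1.0200); α = Δx/Fx = (-57/50) / (-57/10) = 1/5
check: Δy/Fy = (-51/50) / (-51/10) = 1/5 ✓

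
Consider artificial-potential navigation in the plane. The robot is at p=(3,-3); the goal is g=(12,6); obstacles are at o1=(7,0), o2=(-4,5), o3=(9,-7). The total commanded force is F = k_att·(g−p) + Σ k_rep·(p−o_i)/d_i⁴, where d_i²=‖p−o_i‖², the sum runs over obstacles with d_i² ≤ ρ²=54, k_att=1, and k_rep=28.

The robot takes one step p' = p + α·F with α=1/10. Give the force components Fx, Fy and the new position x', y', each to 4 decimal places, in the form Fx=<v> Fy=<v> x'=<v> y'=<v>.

Fx=8.7587 Fy=8.9070 x'=3.8759 y'=-2.1093

F_att = 1·(g−p) = 1·(9,9) = (9.0000,9.0000)
o1: d²=25 ≤ ρ²=54; F_rep = 28·(-4,-3)/25² = (-0.1792,-0.1344)
o2: d²=113 > ρ²=54 → inactive
o3: d²=52 ≤ ρ²=54; F_rep = 28·(-6,4)/52² = (-0.0621,0.0414)
F = F_att + ΣF_rep = (8.7587,8.9070)
p' = p + 1/10·F = (3.8759,-2.1093)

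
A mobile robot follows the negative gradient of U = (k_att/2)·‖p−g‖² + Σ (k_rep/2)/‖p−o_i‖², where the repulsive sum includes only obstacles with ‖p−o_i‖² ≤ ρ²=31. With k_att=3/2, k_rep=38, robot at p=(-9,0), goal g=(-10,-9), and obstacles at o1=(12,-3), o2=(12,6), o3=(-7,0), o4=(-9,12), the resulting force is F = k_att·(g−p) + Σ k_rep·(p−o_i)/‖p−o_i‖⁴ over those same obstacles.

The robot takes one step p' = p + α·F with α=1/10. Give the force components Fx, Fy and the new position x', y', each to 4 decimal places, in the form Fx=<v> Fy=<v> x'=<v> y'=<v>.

Fx=-6.2500 Fy=-13.5000 x'=-9.6250 y'=-1.3500

F_att = 3/2·(g−p) = 3/2·(-1,-9) = (-1.5000,-13.5000)
o1: d²=450 > ρ²=31 → inactive
o2: d²=477 > ρ²=31 → inactive
o3: d²=4 ≤ ρ²=31; F_rep = 38·(-2,0)/4² = (-4.7500,0.0000)
o4: d²=144 > ρ²=31 → inactive
F = F_att + ΣF_rep = (-6.2500,-13.5000)
p' = p + 1/10·F = (-9.6250,-1.3500)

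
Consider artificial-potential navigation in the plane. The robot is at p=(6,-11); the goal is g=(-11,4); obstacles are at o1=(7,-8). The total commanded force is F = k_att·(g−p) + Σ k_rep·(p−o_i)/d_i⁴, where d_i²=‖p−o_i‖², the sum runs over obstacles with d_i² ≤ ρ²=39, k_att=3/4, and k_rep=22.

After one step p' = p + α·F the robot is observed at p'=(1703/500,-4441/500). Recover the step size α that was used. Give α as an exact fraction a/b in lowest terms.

F_att = 3/4·(g−p) = 3/4·(-17,15) = (-12.7500,11.2500)
o1: d²=10 ≤ ρ²=39; F_rep = 22·(-1,-3)/10² = (-0.2200,-0.6600)
F = F_att + ΣF_rep = (-12.9700,10.5900)
Δp = p'−p = (-2.5940,2.1180); α = Δx/Fx = (-1297/500) / (-1297/100) = 1/5
check: Δy/Fy = (1059/500) / (1059/100) = 1/5 ✓

α = 1/5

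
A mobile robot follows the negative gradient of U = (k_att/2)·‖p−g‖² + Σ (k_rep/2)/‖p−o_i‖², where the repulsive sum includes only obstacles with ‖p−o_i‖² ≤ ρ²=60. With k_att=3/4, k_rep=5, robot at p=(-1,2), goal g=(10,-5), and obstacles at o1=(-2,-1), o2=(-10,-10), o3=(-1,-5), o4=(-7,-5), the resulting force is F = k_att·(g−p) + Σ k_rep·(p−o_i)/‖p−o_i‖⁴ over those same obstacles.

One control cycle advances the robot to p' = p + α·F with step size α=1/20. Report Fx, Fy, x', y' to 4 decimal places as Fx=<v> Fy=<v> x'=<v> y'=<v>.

Fx=8.3000 Fy=-5.0854 x'=-0.5850 y'=1.7457

F_att = 3/4·(g−p) = 3/4·(11,-7) = (8.2500,-5.2500)
o1: d²=10 ≤ ρ²=60; F_rep = 5·(1,3)/10² = (0.0500,0.1500)
o2: d²=225 > ρ²=60 → inactive
o3: d²=49 ≤ ρ²=60; F_rep = 5·(0,7)/49² = (0.0000,0.0146)
o4: d²=85 > ρ²=60 → inactive
F = F_att + ΣF_rep = (8.3000,-5.0854)
p' = p + 1/20·F = (-0.5850,1.7457)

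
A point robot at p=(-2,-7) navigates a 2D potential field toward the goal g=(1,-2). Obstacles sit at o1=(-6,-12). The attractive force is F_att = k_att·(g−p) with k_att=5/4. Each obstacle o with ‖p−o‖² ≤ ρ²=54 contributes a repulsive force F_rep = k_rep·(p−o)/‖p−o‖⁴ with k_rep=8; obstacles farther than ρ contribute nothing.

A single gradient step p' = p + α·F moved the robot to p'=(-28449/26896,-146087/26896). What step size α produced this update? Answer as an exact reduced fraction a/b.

F_att = 5/4·(g−p) = 5/4·(3,5) = (3.7500,6.2500)
o1: d²=41 ≤ ρ²=54; F_rep = 8·(4,5)/41² = (0.0190,0.0238)
F = F_att + ΣF_rep = (3.7690,6.2738)
Δp = p'−p = (0.9423,1.5684); α = Δx/Fx = (25343/26896) / (25343/6724) = 1/4
check: Δy/Fy = (42185/26896) / (42185/6724) = 1/4 ✓

α = 1/4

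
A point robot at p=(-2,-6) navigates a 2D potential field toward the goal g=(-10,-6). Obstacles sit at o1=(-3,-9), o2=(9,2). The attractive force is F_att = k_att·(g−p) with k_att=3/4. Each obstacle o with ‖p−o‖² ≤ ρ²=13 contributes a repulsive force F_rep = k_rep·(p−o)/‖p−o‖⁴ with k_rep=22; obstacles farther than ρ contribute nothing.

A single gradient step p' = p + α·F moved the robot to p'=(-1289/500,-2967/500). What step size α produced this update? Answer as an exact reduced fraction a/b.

α = 1/10

F_att = 3/4·(g−p) = 3/4·(-8,0) = (-6.0000,0.0000)
o1: d²=10 ≤ ρ²=13; F_rep = 22·(1,3)/10² = (0.2200,0.6600)
o2: d²=185 > ρ²=13 → inactive
F = F_att + ΣF_rep = (-5.7800,0.6600)
Δp = p'−p = (-0.5780,0.0660); α = Δx/Fx = (-289/500) / (-289/50) = 1/10
check: Δy/Fy = (33/500) / (33/50) = 1/10 ✓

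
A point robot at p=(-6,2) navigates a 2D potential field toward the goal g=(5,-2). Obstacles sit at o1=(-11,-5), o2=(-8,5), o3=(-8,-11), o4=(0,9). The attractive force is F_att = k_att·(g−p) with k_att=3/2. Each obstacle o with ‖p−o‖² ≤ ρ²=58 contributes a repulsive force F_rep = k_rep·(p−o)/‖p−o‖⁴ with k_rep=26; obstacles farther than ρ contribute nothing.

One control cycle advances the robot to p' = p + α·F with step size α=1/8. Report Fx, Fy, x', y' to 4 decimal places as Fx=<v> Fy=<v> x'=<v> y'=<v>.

Fx=16.8077 Fy=-6.4615 x'=-3.8990 y'=1.1923

F_att = 3/2·(g−p) = 3/2·(11,-4) = (16.5000,-6.0000)
o1: d²=74 > ρ²=58 → inactive
o2: d²=13 ≤ ρ²=58; F_rep = 26·(2,-3)/13² = (0.3077,-0.4615)
o3: d²=173 > ρ²=58 → inactive
o4: d²=85 > ρ²=58 → inactive
F = F_att + ΣF_rep = (16.8077,-6.4615)
p' = p + 1/8·F = (-3.8990,1.1923)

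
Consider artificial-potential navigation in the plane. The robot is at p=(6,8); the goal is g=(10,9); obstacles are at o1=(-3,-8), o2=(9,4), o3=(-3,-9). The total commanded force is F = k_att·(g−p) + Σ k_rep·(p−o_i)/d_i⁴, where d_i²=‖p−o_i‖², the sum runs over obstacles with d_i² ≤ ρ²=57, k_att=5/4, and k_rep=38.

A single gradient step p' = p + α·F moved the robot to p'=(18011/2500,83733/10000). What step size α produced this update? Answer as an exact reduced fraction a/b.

F_att = 5/4·(g−p) = 5/4·(4,1) = (5.0000,1.2500)
o1: d²=337 > ρ²=57 → inactive
o2: d²=25 ≤ ρ²=57; F_rep = 38·(-3,4)/25² = (-0.1824,0.2432)
o3: d²=370 > ρ²=57 → inactive
F = F_att + ΣF_rep = (4.8176,1.4932)
Δp = p'−p = (1.2044,0.3733); α = Δx/Fx = (3011/2500) / (3011/625) = 1/4
check: Δy/Fy = (3733/10000) / (3733/2500) = 1/4 ✓

α = 1/4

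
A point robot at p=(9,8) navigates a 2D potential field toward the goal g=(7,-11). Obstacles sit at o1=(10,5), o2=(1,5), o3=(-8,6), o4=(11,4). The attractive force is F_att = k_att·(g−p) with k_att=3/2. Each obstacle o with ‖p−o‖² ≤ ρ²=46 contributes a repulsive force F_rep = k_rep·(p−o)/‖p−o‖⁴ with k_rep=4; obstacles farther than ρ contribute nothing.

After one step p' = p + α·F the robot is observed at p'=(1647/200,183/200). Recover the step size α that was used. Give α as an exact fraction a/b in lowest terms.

F_att = 3/2·(g−p) = 3/2·(-2,-19) = (-3.0000,-28.5000)
o1: d²=10 ≤ ρ²=46; F_rep = 4·(-1,3)/10² = (-0.0400,0.1200)
o2: d²=73 > ρ²=46 → inactive
o3: d²=293 > ρ²=46 → inactive
o4: d²=20 ≤ ρ²=46; F_rep = 4·(-2,4)/20² = (-0.0200,0.0400)
F = F_att + ΣF_rep = (-3.0600,-28.3400)
Δp = p'−p = (-0.7650,-7.0850); α = Δx/Fx = (-153/200) / (-153/50) = 1/4
check: Δy/Fy = (-1417/200) / (-1417/50) = 1/4 ✓

α = 1/4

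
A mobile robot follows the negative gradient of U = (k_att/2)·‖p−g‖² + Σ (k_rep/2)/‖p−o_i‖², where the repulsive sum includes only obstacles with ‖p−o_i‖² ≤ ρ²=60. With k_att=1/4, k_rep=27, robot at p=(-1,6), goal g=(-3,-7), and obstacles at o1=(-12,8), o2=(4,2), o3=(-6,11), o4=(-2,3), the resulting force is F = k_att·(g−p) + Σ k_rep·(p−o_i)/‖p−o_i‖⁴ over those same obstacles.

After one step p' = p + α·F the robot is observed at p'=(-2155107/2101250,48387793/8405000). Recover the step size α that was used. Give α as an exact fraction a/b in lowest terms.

F_att = 1/4·(g−p) = 1/4·(-2,-13) = (-0.5000,-3.2500)
o1: d²=125 > ρ²=60 → inactive
o2: d²=41 ≤ ρ²=60; F_rep = 27·(-5,4)/41² = (-0.0803,0.0642)
o3: d²=50 ≤ ρ²=60; F_rep = 27·(5,-5)/50² = (0.0540,-0.0540)
o4: d²=10 ≤ ρ²=60; F_rep = 27·(1,3)/10² = (0.2700,0.8100)
F = F_att + ΣF_rep = (-0.2563,-2.4298)
Δp = p'−p = (-0.0256,-0.2430); α = Δx/Fx = (-53857/2101250) / (-53857/210125) = 1/10
check: Δy/Fy = (-2042207/8405000) / (-2042207/840500) = 1/10 ✓

α = 1/10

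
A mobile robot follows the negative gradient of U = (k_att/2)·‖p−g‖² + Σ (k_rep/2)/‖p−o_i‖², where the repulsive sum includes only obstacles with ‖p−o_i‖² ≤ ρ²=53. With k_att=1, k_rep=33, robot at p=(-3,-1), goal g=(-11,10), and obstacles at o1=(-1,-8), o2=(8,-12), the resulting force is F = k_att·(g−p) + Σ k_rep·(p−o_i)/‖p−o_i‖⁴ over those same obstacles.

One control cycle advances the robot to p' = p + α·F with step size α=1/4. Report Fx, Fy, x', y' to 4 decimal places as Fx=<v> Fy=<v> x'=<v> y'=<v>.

Fx=-8.0235 Fy=11.0822 x'=-5.0059 y'=1.7706

F_att = 1·(g−p) = 1·(-8,11) = (-8.0000,11.0000)
o1: d²=53 ≤ ρ²=53; F_rep = 33·(-2,7)/53² = (-0.0235,0.0822)
o2: d²=242 > ρ²=53 → inactive
F = F_att + ΣF_rep = (-8.0235,11.0822)
p' = p + 1/4·F = (-5.0059,1.7706)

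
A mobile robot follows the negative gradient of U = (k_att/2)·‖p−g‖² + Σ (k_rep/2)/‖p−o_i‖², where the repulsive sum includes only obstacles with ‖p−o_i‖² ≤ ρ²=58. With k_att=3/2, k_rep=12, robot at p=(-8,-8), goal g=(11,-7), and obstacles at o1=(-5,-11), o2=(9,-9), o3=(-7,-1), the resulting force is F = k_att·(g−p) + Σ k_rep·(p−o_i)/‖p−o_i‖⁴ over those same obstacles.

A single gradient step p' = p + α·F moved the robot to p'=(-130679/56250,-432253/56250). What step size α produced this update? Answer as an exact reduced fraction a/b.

F_att = 3/2·(g−p) = 3/2·(19,1) = (28.5000,1.5000)
o1: d²=18 ≤ ρ²=58; F_rep = 12·(-3,3)/18² = (-0.1111,0.1111)
o2: d²=290 > ρ²=58 → inactive
o3: d²=50 ≤ ρ²=58; F_rep = 12·(-1,-7)/50² = (-0.0048,-0.0336)
F = F_att + ΣF_rep = (28.3841,1.5775)
Δp = p'−p = (5.6768,0.3155); α = Δx/Fx = (319321/56250) / (319321/11250) = 1/5
check: Δy/Fy = (17747/56250) / (17747/11250) = 1/5 ✓

α = 1/5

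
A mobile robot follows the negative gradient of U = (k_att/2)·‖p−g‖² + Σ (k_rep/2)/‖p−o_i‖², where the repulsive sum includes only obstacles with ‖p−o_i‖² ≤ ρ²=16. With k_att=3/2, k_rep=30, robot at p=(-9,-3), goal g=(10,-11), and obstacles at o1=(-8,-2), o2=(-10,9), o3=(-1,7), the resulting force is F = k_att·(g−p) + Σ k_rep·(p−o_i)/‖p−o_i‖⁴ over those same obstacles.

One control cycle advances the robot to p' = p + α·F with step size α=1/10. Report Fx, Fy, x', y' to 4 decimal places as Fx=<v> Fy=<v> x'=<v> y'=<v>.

F_att = 3/2·(g−p) = 3/2·(19,-8) = (28.5000,-12.0000)
o1: d²=2 ≤ ρ²=16; F_rep = 30·(-1,-1)/2² = (-7.5000,-7.5000)
o2: d²=145 > ρ²=16 → inactive
o3: d²=164 > ρ²=16 → inactive
F = F_att + ΣF_rep = (21.0000,-19.5000)
p' = p + 1/10·F = (-6.9000,-4.9500)

Fx=21.0000 Fy=-19.5000 x'=-6.9000 y'=-4.9500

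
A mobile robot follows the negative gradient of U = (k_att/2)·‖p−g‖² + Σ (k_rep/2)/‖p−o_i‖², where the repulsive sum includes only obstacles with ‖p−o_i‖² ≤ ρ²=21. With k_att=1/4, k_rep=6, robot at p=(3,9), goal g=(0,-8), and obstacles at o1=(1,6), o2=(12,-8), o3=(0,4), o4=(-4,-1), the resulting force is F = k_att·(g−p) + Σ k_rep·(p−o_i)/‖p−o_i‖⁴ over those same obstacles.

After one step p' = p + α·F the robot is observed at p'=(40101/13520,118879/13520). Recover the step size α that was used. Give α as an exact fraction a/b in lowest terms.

α = 1/20

F_att = 1/4·(g−p) = 1/4·(-3,-17) = (-0.7500,-4.2500)
o1: d²=13 ≤ ρ²=21; F_rep = 6·(2,3)/13² = (0.0710,0.1065)
o2: d²=370 > ρ²=21 → inactive
o3: d²=34 > ρ²=21 → inactive
o4: d²=149 > ρ²=21 → inactive
F = F_att + ΣF_rep = (-0.6790,-4.1435)
Δp = p'−p = (-0.0339,-0.2072); α = Δx/Fx = (-459/13520) / (-459/676) = 1/20
check: Δy/Fy = (-2801/13520) / (-2801/676) = 1/20 ✓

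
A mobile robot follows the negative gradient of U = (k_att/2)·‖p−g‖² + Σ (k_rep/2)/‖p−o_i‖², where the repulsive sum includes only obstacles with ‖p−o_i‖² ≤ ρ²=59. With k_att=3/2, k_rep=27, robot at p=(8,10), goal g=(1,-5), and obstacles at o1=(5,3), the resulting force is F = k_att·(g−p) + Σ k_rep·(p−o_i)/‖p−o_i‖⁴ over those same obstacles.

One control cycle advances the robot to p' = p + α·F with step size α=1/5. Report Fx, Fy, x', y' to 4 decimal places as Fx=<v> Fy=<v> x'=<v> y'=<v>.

F_att = 3/2·(g−p) = 3/2·(-7,-15) = (-10.5000,-22.5000)
o1: d²=58 ≤ ρ²=59; F_rep = 27·(3,7)/58² = (0.0241,0.0562)
F = F_att + ΣF_rep = (-10.4759,-22.4438)
p' = p + 1/5·F = (5.9048,5.5112)

Fx=-10.4759 Fy=-22.4438 x'=5.9048 y'=5.5112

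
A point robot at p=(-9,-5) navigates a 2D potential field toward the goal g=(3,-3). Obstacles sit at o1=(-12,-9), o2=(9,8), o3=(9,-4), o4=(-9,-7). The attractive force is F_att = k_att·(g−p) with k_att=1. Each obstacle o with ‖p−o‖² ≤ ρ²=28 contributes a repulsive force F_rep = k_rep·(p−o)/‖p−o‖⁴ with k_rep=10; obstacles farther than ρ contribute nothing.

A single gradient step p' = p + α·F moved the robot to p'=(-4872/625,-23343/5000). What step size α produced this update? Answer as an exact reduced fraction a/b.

α = 1/10

F_att = 1·(g−p) = 1·(12,2) = (12.0000,2.0000)
o1: d²=25 ≤ ρ²=28; F_rep = 10·(3,4)/25² = (0.0480,0.0640)
o2: d²=493 > ρ²=28 → inactive
o3: d²=325 > ρ²=28 → inactive
o4: d²=4 ≤ ρ²=28; F_rep = 10·(0,2)/4² = (0.0000,1.2500)
F = F_att + ΣF_rep = (12.0480,3.3140)
Δp = p'−p = (1.2048,0.3314); α = Δx/Fx = (753/625) / (1506/125) = 1/10
check: Δy/Fy = (1657/5000) / (1657/500) = 1/10 ✓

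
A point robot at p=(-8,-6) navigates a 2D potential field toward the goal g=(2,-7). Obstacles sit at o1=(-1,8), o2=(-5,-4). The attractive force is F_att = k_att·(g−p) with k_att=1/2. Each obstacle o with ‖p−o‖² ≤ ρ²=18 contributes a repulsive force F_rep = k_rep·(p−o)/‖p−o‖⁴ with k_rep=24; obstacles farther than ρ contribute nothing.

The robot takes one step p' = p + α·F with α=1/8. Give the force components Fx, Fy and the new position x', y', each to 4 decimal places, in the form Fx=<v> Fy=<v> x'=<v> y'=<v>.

F_att = 1/2·(g−p) = 1/2·(10,-1) = (5.0000,-0.5000)
o1: d²=245 > ρ²=18 → inactive
o2: d²=13 ≤ ρ²=18; F_rep = 24·(-3,-2)/13² = (-0.4260,-0.2840)
F = F_att + ΣF_rep = (4.5740,-0.7840)
p' = p + 1/8·F = (-7.4283,-6.0980)

Fx=4.5740 Fy=-0.7840 x'=-7.4283 y'=-6.0980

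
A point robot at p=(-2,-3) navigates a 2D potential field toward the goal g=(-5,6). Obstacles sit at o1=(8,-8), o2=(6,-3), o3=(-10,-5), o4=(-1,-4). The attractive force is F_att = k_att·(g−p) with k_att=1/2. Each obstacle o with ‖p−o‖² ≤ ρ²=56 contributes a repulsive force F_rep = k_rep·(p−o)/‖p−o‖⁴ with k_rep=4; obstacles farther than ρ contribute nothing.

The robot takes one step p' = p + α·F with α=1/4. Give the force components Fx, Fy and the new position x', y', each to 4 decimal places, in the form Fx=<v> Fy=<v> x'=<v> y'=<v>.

Fx=-2.5000 Fy=5.5000 x'=-2.6250 y'=-1.6250

F_att = 1/2·(g−p) = 1/2·(-3,9) = (-1.5000,4.5000)
o1: d²=125 > ρ²=56 → inactive
o2: d²=64 > ρ²=56 → inactive
o3: d²=68 > ρ²=56 → inactive
o4: d²=2 ≤ ρ²=56; F_rep = 4·(-1,1)/2² = (-1.0000,1.0000)
F = F_att + ΣF_rep = (-2.5000,5.5000)
p' = p + 1/4·F = (-2.6250,-1.6250)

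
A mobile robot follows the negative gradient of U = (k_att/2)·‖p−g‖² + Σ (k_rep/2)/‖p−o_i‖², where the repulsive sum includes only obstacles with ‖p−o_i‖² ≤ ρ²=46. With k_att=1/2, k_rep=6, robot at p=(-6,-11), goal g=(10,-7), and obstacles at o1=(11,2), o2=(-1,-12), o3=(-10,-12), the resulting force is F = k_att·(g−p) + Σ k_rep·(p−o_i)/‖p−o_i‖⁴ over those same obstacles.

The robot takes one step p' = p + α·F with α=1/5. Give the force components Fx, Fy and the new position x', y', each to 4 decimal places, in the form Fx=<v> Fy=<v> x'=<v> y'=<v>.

Fx=8.0387 Fy=2.0296 x'=-4.3923 y'=-10.5941

F_att = 1/2·(g−p) = 1/2·(16,4) = (8.0000,2.0000)
o1: d²=458 > ρ²=46 → inactive
o2: d²=26 ≤ ρ²=46; F_rep = 6·(-5,1)/26² = (-0.0444,0.0089)
o3: d²=17 ≤ ρ²=46; F_rep = 6·(4,1)/17² = (0.0830,0.0208)
F = F_att + ΣF_rep = (8.0387,2.0296)
p' = p + 1/5·F = (-4.3923,-10.5941)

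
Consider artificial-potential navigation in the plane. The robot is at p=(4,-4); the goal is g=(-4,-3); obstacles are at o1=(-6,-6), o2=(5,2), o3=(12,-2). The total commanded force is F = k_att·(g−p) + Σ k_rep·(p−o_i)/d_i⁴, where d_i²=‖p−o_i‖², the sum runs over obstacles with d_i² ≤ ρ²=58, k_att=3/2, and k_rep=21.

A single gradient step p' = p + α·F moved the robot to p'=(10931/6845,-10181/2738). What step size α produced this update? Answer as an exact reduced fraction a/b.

α = 1/5

F_att = 3/2·(g−p) = 3/2·(-8,1) = (-12.0000,1.5000)
o1: d²=104 > ρ²=58 → inactive
o2: d²=37 ≤ ρ²=58; F_rep = 21·(-1,-6)/37² = (-0.0153,-0.0920)
o3: d²=68 > ρ²=58 → inactive
F = F_att + ΣF_rep = (-12.0153,1.4080)
Δp = p'−p = (-2.4031,0.2816); α = Δx/Fx = (-16449/6845) / (-16449/1369) = 1/5
check: Δy/Fy = (771/2738) / (3855/2738) = 1/5 ✓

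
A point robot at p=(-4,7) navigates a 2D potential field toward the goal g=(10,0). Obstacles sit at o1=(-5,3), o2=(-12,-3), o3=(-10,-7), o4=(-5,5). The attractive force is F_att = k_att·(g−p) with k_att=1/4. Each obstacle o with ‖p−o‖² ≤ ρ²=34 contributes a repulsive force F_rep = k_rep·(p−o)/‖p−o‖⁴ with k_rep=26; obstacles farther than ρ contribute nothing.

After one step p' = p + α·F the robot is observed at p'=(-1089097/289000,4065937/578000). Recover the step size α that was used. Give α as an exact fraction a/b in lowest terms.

α = 1/20

F_att = 1/4·(g−p) = 1/4·(14,-7) = (3.5000,-1.7500)
o1: d²=17 ≤ ρ²=34; F_rep = 26·(1,4)/17² = (0.0900,0.3599)
o2: d²=164 > ρ²=34 → inactive
o3: d²=232 > ρ²=34 → inactive
o4: d²=5 ≤ ρ²=34; F_rep = 26·(1,2)/5² = (1.0400,2.0800)
F = F_att + ΣF_rep = (4.6300,0.6899)
Δp = p'−p = (0.2315,0.0345); α = Δx/Fx = (66903/289000) / (66903/14450) = 1/20
check: Δy/Fy = (19937/578000) / (19937/28900) = 1/20 ✓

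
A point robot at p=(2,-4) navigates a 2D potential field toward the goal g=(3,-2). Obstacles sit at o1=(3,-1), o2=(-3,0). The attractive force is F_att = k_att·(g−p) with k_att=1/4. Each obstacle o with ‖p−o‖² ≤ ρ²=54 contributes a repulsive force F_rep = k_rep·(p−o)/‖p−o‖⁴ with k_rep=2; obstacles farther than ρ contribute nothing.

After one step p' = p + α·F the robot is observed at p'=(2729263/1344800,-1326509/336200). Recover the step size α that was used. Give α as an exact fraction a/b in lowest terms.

F_att = 1/4·(g−p) = 1/4·(1,2) = (0.2500,0.5000)
o1: d²=10 ≤ ρ²=54; F_rep = 2·(-1,-3)/10² = (-0.0200,-0.0600)
o2: d²=41 ≤ ρ²=54; F_rep = 2·(5,-4)/41² = (0.0059,-0.0048)
F = F_att + ΣF_rep = (0.2359,0.4352)
Δp = p'−p = (0.0295,0.0544); α = Δx/Fx = (39663/1344800) / (39663/168100) = 1/8
check: Δy/Fy = (18291/336200) / (18291/42025) = 1/8 ✓

α = 1/8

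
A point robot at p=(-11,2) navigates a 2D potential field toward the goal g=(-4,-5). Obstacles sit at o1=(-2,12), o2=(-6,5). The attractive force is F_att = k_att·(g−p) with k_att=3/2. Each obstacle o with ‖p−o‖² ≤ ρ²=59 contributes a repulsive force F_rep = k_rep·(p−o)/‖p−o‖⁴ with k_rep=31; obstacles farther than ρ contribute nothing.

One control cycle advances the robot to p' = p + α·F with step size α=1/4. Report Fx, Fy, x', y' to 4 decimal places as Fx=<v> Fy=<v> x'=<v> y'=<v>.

Fx=10.3659 Fy=-10.5804 x'=-8.4085 y'=-0.6451

F_att = 3/2·(g−p) = 3/2·(7,-7) = (10.5000,-10.5000)
o1: d²=181 > ρ²=59 → inactive
o2: d²=34 ≤ ρ²=59; F_rep = 31·(-5,-3)/34² = (-0.1341,-0.0804)
F = F_att + ΣF_rep = (10.3659,-10.5804)
p' = p + 1/4·F = (-8.4085,-0.6451)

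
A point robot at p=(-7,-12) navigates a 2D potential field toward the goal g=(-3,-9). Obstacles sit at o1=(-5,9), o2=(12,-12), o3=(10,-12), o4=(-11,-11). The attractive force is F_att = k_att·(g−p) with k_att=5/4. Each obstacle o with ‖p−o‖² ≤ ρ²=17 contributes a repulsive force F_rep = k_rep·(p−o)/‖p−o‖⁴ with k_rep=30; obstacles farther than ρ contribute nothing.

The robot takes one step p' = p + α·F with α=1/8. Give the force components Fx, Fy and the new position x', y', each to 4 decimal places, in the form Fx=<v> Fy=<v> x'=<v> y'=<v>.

F_att = 5/4·(g−p) = 5/4·(4,3) = (5.0000,3.7500)
o1: d²=445 > ρ²=17 → inactive
o2: d²=361 > ρ²=17 → inactive
o3: d²=289 > ρ²=17 → inactive
o4: d²=17 ≤ ρ²=17; F_rep = 30·(4,-1)/17² = (0.4152,-0.1038)
F = F_att + ΣF_rep = (5.4152,3.6462)
p' = p + 1/8·F = (-6.3231,-11.5442)

Fx=5.4152 Fy=3.6462 x'=-6.3231 y'=-11.5442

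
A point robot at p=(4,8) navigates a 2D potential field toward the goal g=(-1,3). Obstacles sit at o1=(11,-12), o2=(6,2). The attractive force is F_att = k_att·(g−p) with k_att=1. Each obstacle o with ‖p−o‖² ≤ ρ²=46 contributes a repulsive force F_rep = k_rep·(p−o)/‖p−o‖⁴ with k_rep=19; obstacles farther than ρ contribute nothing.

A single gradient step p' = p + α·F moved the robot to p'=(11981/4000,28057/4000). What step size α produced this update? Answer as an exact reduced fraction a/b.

F_att = 1·(g−p) = 1·(-5,-5) = (-5.0000,-5.0000)
o1: d²=449 > ρ²=46 → inactive
o2: d²=40 ≤ ρ²=46; F_rep = 19·(-2,6)/40² = (-0.0238,0.0712)
F = F_att + ΣF_rep = (-5.0237,-4.9287)
Δp = p'−p = (-1.0048,-0.9858); α = Δx/Fx = (-4019/4000) / (-4019/800) = 1/5
check: Δy/Fy = (-3943/4000) / (-3943/800) = 1/5 ✓

α = 1/5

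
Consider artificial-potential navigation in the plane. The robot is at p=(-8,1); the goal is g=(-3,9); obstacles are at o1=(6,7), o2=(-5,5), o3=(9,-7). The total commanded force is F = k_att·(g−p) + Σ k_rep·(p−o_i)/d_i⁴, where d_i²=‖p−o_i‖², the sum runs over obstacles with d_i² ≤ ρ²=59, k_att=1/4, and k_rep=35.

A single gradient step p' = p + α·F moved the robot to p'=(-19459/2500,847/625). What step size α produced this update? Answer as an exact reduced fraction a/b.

α = 1/5

F_att = 1/4·(g−p) = 1/4·(5,8) = (1.2500,2.0000)
o1: d²=232 > ρ²=59 → inactive
o2: d²=25 ≤ ρ²=59; F_rep = 35·(-3,-4)/25² = (-0.1680,-0.2240)
o3: d²=353 > ρ²=59 → inactive
F = F_att + ΣF_rep = (1.0820,1.7760)
Δp = p'−p = (0.2164,0.3552); α = Δx/Fx = (541/2500) / (541/500) = 1/5
check: Δy/Fy = (222/625) / (222/125) = 1/5 ✓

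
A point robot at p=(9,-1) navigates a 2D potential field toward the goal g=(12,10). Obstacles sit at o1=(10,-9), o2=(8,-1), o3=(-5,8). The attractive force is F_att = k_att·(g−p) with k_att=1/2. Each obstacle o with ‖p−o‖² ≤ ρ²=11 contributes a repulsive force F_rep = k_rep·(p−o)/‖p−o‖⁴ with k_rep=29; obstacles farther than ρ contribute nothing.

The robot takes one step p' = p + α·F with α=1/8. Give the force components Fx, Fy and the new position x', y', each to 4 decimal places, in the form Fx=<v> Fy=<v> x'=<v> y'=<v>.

F_att = 1/2·(g−p) = 1/2·(3,11) = (1.5000,5.5000)
o1: d²=65 > ρ²=11 → inactive
o2: d²=1 ≤ ρ²=11; F_rep = 29·(1,0)/1² = (29.0000,0.0000)
o3: d²=277 > ρ²=11 → inactive
F = F_att + ΣF_rep = (30.5000,5.5000)
p' = p + 1/8·F = (12.8125,-0.3125)

Fx=30.5000 Fy=5.5000 x'=12.8125 y'=-0.3125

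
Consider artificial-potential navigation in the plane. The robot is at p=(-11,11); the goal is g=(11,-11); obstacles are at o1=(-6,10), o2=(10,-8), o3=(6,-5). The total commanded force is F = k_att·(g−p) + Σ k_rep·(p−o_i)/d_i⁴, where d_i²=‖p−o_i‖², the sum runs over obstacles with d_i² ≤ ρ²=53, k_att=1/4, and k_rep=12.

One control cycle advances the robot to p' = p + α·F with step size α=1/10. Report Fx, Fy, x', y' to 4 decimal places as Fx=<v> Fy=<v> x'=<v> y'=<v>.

Fx=5.4112 Fy=-5.4822 x'=-10.4589 y'=10.4518

F_att = 1/4·(g−p) = 1/4·(22,-22) = (5.5000,-5.5000)
o1: d²=26 ≤ ρ²=53; F_rep = 12·(-5,1)/26² = (-0.0888,0.0178)
o2: d²=802 > ρ²=53 → inactive
o3: d²=545 > ρ²=53 → inactive
F = F_att + ΣF_rep = (5.4112,-5.4822)
p' = p + 1/10·F = (-10.4589,10.4518)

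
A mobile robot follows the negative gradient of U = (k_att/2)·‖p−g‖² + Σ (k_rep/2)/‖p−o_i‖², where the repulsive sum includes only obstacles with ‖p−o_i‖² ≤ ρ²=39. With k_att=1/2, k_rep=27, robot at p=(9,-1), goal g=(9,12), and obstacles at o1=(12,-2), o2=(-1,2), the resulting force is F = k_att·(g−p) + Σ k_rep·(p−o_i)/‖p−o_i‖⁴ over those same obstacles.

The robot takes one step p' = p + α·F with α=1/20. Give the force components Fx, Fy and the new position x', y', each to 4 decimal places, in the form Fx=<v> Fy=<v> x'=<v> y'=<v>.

Fx=-0.8100 Fy=6.7700 x'=8.9595 y'=-0.6615

F_att = 1/2·(g−p) = 1/2·(0,13) = (0.0000,6.5000)
o1: d²=10 ≤ ρ²=39; F_rep = 27·(-3,1)/10² = (-0.8100,0.2700)
o2: d²=109 > ρ²=39 → inactive
F = F_att + ΣF_rep = (-0.8100,6.7700)
p' = p + 1/20·F = (8.9595,-0.6615)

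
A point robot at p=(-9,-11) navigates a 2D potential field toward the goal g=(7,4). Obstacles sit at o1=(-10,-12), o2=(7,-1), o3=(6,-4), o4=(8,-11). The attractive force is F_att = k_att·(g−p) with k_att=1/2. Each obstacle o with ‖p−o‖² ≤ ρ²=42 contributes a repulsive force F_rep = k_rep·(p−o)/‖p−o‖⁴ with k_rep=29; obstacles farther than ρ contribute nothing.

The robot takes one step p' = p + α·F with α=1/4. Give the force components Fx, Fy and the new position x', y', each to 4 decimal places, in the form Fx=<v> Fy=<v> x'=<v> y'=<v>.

Fx=15.2500 Fy=14.7500 x'=-5.1875 y'=-7.3125

F_att = 1/2·(g−p) = 1/2·(16,15) = (8.0000,7.5000)
o1: d²=2 ≤ ρ²=42; F_rep = 29·(1,1)/2² = (7.2500,7.2500)
o2: d²=356 > ρ²=42 → inactive
o3: d²=274 > ρ²=42 → inactive
o4: d²=289 > ρ²=42 → inactive
F = F_att + ΣF_rep = (15.2500,14.7500)
p' = p + 1/4·F = (-5.1875,-7.3125)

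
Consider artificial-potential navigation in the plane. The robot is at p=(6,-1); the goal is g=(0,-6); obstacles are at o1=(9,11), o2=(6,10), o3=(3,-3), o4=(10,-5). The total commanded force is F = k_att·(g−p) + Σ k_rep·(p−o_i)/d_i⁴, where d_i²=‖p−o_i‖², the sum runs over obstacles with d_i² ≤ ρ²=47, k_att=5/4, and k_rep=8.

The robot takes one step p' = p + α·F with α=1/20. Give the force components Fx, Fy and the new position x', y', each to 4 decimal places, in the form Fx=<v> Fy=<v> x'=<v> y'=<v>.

Fx=-7.3892 Fy=-6.1241 x'=5.6305 y'=-1.3062

F_att = 5/4·(g−p) = 5/4·(-6,-5) = (-7.5000,-6.2500)
o1: d²=153 > ρ²=47 → inactive
o2: d²=121 > ρ²=47 → inactive
o3: d²=13 ≤ ρ²=47; F_rep = 8·(3,2)/13² = (0.1420,0.0947)
o4: d²=32 ≤ ρ²=47; F_rep = 8·(-4,4)/32² = (-0.0312,0.0312)
F = F_att + ΣF_rep = (-7.3892,-6.1241)
p' = p + 1/20·F = (5.6305,-1.3062)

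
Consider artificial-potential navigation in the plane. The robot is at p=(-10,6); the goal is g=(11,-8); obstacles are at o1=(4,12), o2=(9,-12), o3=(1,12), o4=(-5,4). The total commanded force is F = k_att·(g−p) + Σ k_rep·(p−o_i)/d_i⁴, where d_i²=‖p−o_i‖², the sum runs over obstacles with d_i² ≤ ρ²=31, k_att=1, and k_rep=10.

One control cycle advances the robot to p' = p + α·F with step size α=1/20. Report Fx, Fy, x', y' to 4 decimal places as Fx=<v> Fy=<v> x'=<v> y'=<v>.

Fx=20.9405 Fy=-13.9762 x'=-8.9530 y'=5.3012

F_att = 1·(g−p) = 1·(21,-14) = (21.0000,-14.0000)
o1: d²=232 > ρ²=31 → inactive
o2: d²=685 > ρ²=31 → inactive
o3: d²=157 > ρ²=31 → inactive
o4: d²=29 ≤ ρ²=31; F_rep = 10·(-5,2)/29² = (-0.0595,0.0238)
F = F_att + ΣF_rep = (20.9405,-13.9762)
p' = p + 1/20·F = (-8.9530,5.3012)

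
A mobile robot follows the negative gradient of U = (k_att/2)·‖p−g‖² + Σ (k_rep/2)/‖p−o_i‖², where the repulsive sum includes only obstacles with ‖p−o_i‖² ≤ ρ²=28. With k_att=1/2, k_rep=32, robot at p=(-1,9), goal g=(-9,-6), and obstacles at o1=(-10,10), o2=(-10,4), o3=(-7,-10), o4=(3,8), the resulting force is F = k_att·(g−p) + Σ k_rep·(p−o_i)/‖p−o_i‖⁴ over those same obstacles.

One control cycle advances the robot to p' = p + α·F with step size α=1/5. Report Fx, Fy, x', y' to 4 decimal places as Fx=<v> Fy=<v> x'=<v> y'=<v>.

Fx=-4.4429 Fy=-7.3893 x'=-1.8886 y'=7.5221

F_att = 1/2·(g−p) = 1/2·(-8,-15) = (-4.0000,-7.5000)
o1: d²=82 > ρ²=28 → inactive
o2: d²=106 > ρ²=28 → inactive
o3: d²=397 > ρ²=28 → inactive
o4: d²=17 ≤ ρ²=28; F_rep = 32·(-4,1)/17² = (-0.4429,0.1107)
F = F_att + ΣF_rep = (-4.4429,-7.3893)
p' = p + 1/5·F = (-1.8886,7.5221)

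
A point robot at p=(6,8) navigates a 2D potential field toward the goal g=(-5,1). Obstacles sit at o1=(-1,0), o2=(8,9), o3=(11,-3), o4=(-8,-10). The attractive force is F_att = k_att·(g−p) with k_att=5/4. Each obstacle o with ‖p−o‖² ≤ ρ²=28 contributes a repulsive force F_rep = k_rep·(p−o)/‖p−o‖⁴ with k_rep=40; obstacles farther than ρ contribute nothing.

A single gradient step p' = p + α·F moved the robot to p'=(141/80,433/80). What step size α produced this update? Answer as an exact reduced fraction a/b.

F_att = 5/4·(g−p) = 5/4·(-11,-7) = (-13.7500,-8.7500)
o1: d²=113 > ρ²=28 → inactive
o2: d²=5 ≤ ρ²=28; F_rep = 40·(-2,-1)/5² = (-3.2000,-1.6000)
o3: d²=146 > ρ²=28 → inactive
o4: d²=520 > ρ²=28 → inactive
F = F_att + ΣF_rep = (-16.9500,-10.3500)
Δp = p'−p = (-4.2375,-2.5875); α = Δx/Fx = (-339/80) / (-339/20) = 1/4
check: Δy/Fy = (-207/80) / (-207/20) = 1/4 ✓

α = 1/4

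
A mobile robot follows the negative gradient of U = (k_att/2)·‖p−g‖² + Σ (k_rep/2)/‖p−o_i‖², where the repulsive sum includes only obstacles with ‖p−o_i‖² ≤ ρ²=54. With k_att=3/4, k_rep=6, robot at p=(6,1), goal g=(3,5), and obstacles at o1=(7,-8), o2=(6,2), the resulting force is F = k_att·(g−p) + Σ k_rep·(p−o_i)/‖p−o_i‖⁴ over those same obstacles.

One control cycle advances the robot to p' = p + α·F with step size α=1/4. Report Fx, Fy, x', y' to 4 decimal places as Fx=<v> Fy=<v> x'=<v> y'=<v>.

F_att = 3/4·(g−p) = 3/4·(-3,4) = (-2.2500,3.0000)
o1: d²=82 > ρ²=54 → inactive
o2: d²=1 ≤ ρ²=54; F_rep = 6·(0,-1)/1² = (0.0000,-6.0000)
F = F_att + ΣF_rep = (-2.2500,-3.0000)
p' = p + 1/4·F = (5.4375,0.2500)

Fx=-2.2500 Fy=-3.0000 x'=5.4375 y'=0.2500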